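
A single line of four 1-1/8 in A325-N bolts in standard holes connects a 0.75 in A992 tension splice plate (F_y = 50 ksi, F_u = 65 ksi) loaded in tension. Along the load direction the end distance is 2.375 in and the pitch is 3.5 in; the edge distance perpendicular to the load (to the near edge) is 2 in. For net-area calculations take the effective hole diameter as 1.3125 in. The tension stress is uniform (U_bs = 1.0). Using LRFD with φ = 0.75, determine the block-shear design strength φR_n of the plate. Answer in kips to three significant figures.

231 kips

Shear plane L_v = 2.375 + 3·3.5 = 12.88 in; A_gv = 12.88 × 0.75 = 9.656 in².
A_nv = (12.88 − 3.5·1.3125) × 0.75 = 6.211 in².
A_nt = (2 − 0.5·1.3125) × 0.75 = 1.008 in².
0.6 F_u A_nv = 242.2 kips; 0.6 F_y A_gv = 289.7 kips → shear rupture governs the shear term.
R_n = 242.2 + 1.0 × 65 × 1.008 = 307.7 kips.
Design strength φR_n = 0.75 × 307.7 = 231 kips.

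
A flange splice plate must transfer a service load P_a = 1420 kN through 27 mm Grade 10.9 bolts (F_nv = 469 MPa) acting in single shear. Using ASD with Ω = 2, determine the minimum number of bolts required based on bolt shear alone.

11 bolts

A_b = π·27²/4 = 572.6 mm².
Per-bolt allowable strength R_n/Ω = 469 × 572.6 × 1 / 1000 / 2 = 134.3 kN.
n ≥ 1420 / 134.3 = 10.58 → use 11 bolts.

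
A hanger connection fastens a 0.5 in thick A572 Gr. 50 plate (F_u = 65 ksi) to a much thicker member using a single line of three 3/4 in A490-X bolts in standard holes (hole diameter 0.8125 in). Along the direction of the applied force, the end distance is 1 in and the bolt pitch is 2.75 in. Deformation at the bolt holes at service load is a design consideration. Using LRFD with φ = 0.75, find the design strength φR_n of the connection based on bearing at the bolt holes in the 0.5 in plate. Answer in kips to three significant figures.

Per bolt r_n = 1.2 l_c t F_u ≤ 2.4 d t F_u; upper limit = 2.4 × 0.75 × 0.5 × 65 = 58.5 kips.
Edge bolt: l_c = 1 − 0.8125/2 = 0.5938 in → 1.2 × 0.5938 × 0.5 × 65 = 23.16 → r_n = 23.16 kips.
Interior bolts: l_c = 2.75 − 0.8125 = 1.938 in → 1.2 × 1.938 × 0.5 × 65 = 75.56 → r_n = 58.5 kips.
R_n = 1 × 23.16 + 2 × 58.5 = 140.2 kips.
Design strength φR_n = 0.75 × 140.2 = 105 kips.

105 kips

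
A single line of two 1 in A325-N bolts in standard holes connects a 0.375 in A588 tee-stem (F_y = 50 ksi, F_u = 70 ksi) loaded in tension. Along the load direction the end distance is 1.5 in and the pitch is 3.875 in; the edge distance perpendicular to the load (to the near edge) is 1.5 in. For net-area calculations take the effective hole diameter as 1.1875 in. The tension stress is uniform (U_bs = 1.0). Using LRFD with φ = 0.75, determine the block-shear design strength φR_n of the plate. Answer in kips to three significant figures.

Shear plane L_v = 1.5 + 1·3.875 = 5.375 in; A_gv = 5.375 × 0.375 = 2.016 in².
A_nv = (5.375 − 1.5·1.1875) × 0.375 = 1.348 in².
A_nt = (1.5 − 0.5·1.1875) × 0.375 = 0.3398 in².
0.6 F_u A_nv = 56.6 kips; 0.6 F_y A_gv = 60.47 kips → shear rupture governs the shear term.
R_n = 56.6 + 1.0 × 70 × 0.3398 = 80.39 kips.
Design strength φR_n = 0.75 × 80.39 = 60.3 kips.

60.3 kips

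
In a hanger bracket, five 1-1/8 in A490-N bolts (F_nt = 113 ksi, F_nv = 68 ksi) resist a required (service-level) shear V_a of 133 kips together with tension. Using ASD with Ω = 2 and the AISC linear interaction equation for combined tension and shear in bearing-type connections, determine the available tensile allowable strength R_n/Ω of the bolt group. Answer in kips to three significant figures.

144 kips

A_b = π·1.125²/4 = 0.994 in²; f_rv = 133 / (5 × 0.994) = 26.76 ksi.
F'_nt = 1.3 F_nt − (Ω F_nt / F_nv) f_rv = 1.3·113 − (2·113/68)·26.76 = 57.96 ksi, capped at F_nt → F'_nt = 57.96 ksi.
R_n = F'_nt · A_b · n = 57.96 × 0.994 × 5 = 288.1 kips.
Allowable strength R_n/Ω = 288.1 / 2 = 144 kips.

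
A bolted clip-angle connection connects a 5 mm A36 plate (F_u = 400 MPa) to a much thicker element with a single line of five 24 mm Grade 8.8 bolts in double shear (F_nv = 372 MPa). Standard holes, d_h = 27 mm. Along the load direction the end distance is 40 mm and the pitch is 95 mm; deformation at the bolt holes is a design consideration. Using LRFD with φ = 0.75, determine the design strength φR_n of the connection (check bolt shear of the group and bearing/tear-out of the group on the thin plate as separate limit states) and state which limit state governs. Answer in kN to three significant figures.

393 kN (bearing governs)

Bolt shear: A_b = π·24²/4 = 452.4 mm²; R_n = 372 × 452.4 × 5 × 2 / 1000 = 1683 kN → 0.75 × 1683 = 1260 kN.
Bearing (1.2 l_c t F_u ≤ 2.4 d t F_u): upper limit = 2.4·24·5·400 / 1000 = 115.2 kN.
  Edge l_c = 40 − 27/2 = 26.5 → r_n = 63.6 kN; interior l_c = 95 − 27 = 68 → r_n = 115.2 kN.
  R_n,bearing = 1·63.6 + 4·115.2 = 524.4 kN → 0.75 × 524.4 = 393 kN.
Bearing governs: 393 kN.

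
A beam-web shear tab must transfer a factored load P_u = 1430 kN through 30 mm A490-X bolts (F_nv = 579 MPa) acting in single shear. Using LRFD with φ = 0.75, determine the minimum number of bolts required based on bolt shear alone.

A_b = π·30²/4 = 706.9 mm².
Per-bolt design strength φR_n = 0.75 × 579 × 706.9 × 1 / 1000 = 307 kN.
n ≥ 1430 / 307 = 4.659 → use 5 bolts.

5 bolts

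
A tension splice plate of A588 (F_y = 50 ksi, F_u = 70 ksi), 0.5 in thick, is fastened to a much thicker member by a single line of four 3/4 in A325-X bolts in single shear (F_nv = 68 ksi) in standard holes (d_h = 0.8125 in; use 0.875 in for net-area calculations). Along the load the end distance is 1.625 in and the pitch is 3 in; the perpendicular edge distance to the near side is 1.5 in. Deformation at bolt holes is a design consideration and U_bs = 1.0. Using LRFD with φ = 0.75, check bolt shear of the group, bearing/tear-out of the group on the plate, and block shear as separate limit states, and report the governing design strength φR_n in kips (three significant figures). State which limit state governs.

90.1 kips (bolt shear governs)

Bolt shear: A_b = π·0.75²/4 = 0.4418 in²; R_n = 68 × 0.4418 × 4 × 1 = 120.2 kips → 0.75 × 120.2 = 90.1 kips.
Bearing: edge l_c = 1.219, r_n = 51.19 kips; interior l_c = 2.188, r_n = 63 kips; R_n = 51.19 + 3·63 = 240.2 kips → 180 kips.
Block shear: A_gv = 5.312, A_nv = 3.781, A_nt = 0.5312 in²; R_n = min(0.6F_uA_nv, 0.6F_yA_gv) + U_bs·F_u·A_nt = 196 kips → 147 kips.
Bolt shear governs: 90.1 kips.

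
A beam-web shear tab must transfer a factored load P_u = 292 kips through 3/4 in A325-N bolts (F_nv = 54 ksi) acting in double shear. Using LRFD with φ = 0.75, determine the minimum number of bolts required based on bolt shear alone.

9 bolts

A_b = π·0.75²/4 = 0.4418 in².
Per-bolt design strength φR_n = 0.75 × 54 × 0.4418 × 2 = 35.78 kips.
n ≥ 292 / 35.78 = 8.16 → use 9 bolts.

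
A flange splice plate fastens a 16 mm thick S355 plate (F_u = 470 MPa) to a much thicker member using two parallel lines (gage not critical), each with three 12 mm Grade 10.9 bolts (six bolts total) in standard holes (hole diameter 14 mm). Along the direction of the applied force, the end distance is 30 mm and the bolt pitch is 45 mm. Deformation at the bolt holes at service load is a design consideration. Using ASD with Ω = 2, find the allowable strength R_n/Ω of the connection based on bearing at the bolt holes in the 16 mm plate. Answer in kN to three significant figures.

Per bolt r_n = 1.2 l_c t F_u ≤ 2.4 d t F_u; upper limit = 2.4 × 12 × 16 × 470 / 1000 = 216.6 kN.
Edge bolt: l_c = 30 − 14/2 = 23 mm → 1.2 × 23 × 16 × 470 / 1000 = 207.6 → r_n = 207.6 kN.
Interior bolts: l_c = 45 − 14 = 31 mm → 1.2 × 31 × 16 × 470 / 1000 = 279.7 → r_n = 216.6 kN.
R_n = 2 × 207.6 + 4 × 216.6 = 1281 kN.
Allowable strength R_n/Ω = 1281 / 2 = 641 kN.

641 kN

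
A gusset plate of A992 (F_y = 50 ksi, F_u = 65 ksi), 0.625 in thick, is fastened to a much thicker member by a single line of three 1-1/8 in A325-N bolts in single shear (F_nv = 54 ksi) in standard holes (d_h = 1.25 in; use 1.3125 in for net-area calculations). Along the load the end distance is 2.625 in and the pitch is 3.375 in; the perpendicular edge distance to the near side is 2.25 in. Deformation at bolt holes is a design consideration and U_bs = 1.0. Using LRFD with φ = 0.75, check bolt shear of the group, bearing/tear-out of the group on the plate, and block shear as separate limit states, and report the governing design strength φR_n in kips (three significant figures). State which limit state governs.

Bolt shear: A_b = π·1.125²/4 = 0.994 in²; R_n = 54 × 0.994 × 3 × 1 = 161 kips → 0.75 × 161 = 121 kips.
Bearing: edge l_c = 2, r_n = 97.5 kips; interior l_c = 2.125, r_n = 103.6 kips; R_n = 97.5 + 2·103.6 = 304.7 kips → 229 kips.
Block shear: A_gv = 5.859, A_nv = 3.809, A_nt = 0.9961 in²; R_n = min(0.6F_uA_nv, 0.6F_yA_gv) + U_bs·F_u·A_nt = 213.3 kips → 160 kips.
Bolt shear governs: 121 kips.

121 kips (bolt shear governs)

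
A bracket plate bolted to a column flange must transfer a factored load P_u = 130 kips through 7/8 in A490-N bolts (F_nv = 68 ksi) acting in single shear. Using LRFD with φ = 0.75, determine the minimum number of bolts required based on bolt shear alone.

5 bolts

A_b = π·0.875²/4 = 0.6013 in².
Per-bolt design strength φR_n = 0.75 × 68 × 0.6013 × 1 = 30.67 kips.
n ≥ 130 / 30.67 = 4.239 → use 5 bolts.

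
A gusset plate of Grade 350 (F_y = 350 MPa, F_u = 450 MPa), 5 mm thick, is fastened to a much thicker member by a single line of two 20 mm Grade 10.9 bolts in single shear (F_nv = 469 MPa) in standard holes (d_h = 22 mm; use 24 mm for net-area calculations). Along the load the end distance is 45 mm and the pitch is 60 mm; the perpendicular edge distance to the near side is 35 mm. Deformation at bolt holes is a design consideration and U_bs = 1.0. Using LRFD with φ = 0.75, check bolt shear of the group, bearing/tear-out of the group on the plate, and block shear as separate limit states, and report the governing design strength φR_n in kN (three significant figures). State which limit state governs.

109 kN (block shear governs)

Bolt shear: A_b = π·20²/4 = 314.2 mm²; R_n = 469 × 314.2 × 2 × 1 / 1000 = 294.7 kN → 0.75 × 294.7 = 221 kN.
Bearing: edge l_c = 34, r_n = 91.8 kN; interior l_c = 38, r_n = 102.6 kN; R_n = 91.8 + 1·102.6 = 194.4 kN → 146 kN.
Block shear: A_gv = 525, A_nv = 345, A_nt = 115 mm²; R_n = min(0.6F_uA_nv, 0.6F_yA_gv) + U_bs·F_u·A_nt = 144.9 kN → 109 kN.
Block shear governs: 109 kN.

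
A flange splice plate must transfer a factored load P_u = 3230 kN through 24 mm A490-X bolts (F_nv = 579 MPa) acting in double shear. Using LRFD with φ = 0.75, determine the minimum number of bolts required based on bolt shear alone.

9 bolts

A_b = π·24²/4 = 452.4 mm².
Per-bolt design strength φR_n = 0.75 × 579 × 452.4 × 2 / 1000 = 392.9 kN.
n ≥ 3230 / 392.9 = 8.221 → use 9 bolts.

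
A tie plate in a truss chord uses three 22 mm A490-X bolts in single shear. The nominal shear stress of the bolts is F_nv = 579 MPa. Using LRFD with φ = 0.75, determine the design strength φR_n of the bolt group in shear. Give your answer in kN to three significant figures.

A_b = π × 22² / 4 = 380.1 mm².
R_n = F_nv · A_b · n · n_s = 579 × 380.1 × 3 × 1 / 1000 = 660.3 kN.
Design strength φR_n = 0.75 × 660.3 = 495 kN.

495 kN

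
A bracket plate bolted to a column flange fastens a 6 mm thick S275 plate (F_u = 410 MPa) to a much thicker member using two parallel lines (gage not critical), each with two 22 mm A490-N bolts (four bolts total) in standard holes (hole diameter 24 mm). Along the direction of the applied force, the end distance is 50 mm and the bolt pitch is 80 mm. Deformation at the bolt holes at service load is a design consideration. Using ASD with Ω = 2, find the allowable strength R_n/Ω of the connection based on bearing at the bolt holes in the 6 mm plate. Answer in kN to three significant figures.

242 kN

Per bolt r_n = 1.2 l_c t F_u ≤ 2.4 d t F_u; upper limit = 2.4 × 22 × 6 × 410 / 1000 = 129.9 kN.
Edge bolt: l_c = 50 − 24/2 = 38 mm → 1.2 × 38 × 6 × 410 / 1000 = 112.2 → r_n = 112.2 kN.
Interior bolts: l_c = 80 − 24 = 56 mm → 1.2 × 56 × 6 × 410 / 1000 = 165.3 → r_n = 129.9 kN.
R_n = 2 × 112.2 + 2 × 129.9 = 484.1 kN.
Allowable strength R_n/Ω = 484.1 / 2 = 242 kN.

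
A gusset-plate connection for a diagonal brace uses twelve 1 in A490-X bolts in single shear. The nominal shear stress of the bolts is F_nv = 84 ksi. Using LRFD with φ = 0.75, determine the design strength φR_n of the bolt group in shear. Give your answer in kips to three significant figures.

594 kips

A_b = π × 1² / 4 = 0.7854 in².
R_n = F_nv · A_b · n · n_s = 84 × 0.7854 × 12 × 1 = 791.7 kips.
Design strength φR_n = 0.75 × 791.7 = 594 kips.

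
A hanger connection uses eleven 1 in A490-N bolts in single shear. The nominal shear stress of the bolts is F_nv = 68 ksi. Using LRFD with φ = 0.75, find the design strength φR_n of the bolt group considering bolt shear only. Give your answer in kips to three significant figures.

441 kips

A_b = π × 1² / 4 = 0.7854 in².
R_n = F_nv · A_b · n · n_s = 68 × 0.7854 × 11 × 1 = 587.5 kips.
Design strength φR_n = 0.75 × 587.5 = 441 kips.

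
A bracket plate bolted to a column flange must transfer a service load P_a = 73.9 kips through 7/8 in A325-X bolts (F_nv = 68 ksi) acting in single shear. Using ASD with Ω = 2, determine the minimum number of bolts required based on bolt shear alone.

A_b = π·0.875²/4 = 0.6013 in².
Per-bolt allowable strength R_n/Ω = 68 × 0.6013 × 1 / 2 = 20.44 kips.
n ≥ 73.9 / 20.44 = 3.615 → use 4 bolts.

4 bolts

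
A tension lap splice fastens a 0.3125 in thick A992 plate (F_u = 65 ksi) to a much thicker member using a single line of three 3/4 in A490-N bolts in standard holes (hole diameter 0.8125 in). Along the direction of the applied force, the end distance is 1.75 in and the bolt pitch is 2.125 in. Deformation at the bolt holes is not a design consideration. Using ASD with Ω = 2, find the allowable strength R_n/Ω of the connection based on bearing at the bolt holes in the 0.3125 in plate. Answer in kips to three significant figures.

60.5 kips

Per bolt r_n = 1.5 l_c t F_u ≤ 3.0 d t F_u; upper limit = 3.0 × 0.75 × 0.3125 × 65 = 45.7 kips.
Edge bolt: l_c = 1.75 − 0.8125/2 = 1.344 in → 1.5 × 1.344 × 0.3125 × 65 = 40.94 → r_n = 40.94 kips.
Interior bolts: l_c = 2.125 − 0.8125 = 1.312 in → 1.5 × 1.312 × 0.3125 × 65 = 39.99 → r_n = 39.99 kips.
R_n = 1 × 40.94 + 2 × 39.99 = 120.9 kips.
Allowable strength R_n/Ω = 120.9 / 2 = 60.5 kips.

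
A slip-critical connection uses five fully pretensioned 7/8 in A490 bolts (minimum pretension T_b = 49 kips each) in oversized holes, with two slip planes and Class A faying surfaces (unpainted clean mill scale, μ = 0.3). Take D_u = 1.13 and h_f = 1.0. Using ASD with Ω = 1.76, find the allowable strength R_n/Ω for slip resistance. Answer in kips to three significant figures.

R_n = μ · D_u · h_f · T_b · n_s · n_b = 0.3 × 1.13 × 1.0 × 49 × 2 × 5 = 166.1 kips.
Allowable strength R_n/Ω = 166.1 / 1.76 = 94.4 kips.

94.4 kips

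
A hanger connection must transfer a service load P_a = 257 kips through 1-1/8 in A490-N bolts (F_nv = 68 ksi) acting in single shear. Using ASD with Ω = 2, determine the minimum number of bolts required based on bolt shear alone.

A_b = π·1.125²/4 = 0.994 in².
Per-bolt allowable strength R_n/Ω = 68 × 0.994 × 1 / 2 = 33.8 kips.
n ≥ 257 / 33.8 = 7.604 → use 8 bolts.

8 bolts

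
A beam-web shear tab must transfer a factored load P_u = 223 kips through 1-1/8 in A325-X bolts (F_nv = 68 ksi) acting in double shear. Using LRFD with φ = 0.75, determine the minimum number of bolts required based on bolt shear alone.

A_b = π·1.125²/4 = 0.994 in².
Per-bolt design strength φR_n = 0.75 × 68 × 0.994 × 2 = 101.4 kips.
n ≥ 223 / 101.4 = 2.199 → use 3 bolts.

3 bolts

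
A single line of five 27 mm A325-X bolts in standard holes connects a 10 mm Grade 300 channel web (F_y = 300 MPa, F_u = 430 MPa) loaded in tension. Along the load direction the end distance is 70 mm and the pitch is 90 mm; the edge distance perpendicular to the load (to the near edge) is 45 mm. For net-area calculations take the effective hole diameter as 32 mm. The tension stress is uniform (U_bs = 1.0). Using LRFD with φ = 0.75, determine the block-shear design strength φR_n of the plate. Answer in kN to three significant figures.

647 kN

Shear plane L_v = 70 + 4·90 = 430 mm; A_gv = 430 × 10 = 4300 mm².
A_nv = (430 − 4.5·32) × 10 = 2860 mm².
A_nt = (45 − 0.5·32) × 10 = 290 mm².
0.6 F_u A_nv = 737.9 kN; 0.6 F_y A_gv = 774 kN → shear rupture governs the shear term.
R_n = 737.9 + 1.0 × 430 × 290 / 1000 = 862.6 kN.
Design strength φR_n = 0.75 × 862.6 = 647 kN.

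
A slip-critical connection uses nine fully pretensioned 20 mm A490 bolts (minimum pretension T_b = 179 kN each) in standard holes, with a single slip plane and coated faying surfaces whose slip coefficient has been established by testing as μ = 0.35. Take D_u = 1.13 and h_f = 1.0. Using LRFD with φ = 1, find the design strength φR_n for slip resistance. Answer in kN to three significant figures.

R_n = μ · D_u · h_f · T_b · n_s · n_b = 0.35 × 1.13 × 1.0 × 179 × 1 × 9 = 637.2 kN.
Design strength φR_n = 1 × 637.2 = 637 kN.

637 kN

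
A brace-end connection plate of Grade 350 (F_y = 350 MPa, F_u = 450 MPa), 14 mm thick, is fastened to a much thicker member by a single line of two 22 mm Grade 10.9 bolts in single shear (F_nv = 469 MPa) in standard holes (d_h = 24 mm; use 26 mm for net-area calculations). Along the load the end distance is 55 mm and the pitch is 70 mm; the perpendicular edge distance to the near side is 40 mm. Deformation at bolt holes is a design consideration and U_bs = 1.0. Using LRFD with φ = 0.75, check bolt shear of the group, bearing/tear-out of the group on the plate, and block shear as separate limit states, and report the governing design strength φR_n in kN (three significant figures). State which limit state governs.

Bolt shear: A_b = π·22²/4 = 380.1 mm²; R_n = 469 × 380.1 × 2 × 1 / 1000 = 356.6 kN → 0.75 × 356.6 = 267 kN.
Bearing: edge l_c = 43, r_n = 325.1 kN; interior l_c = 46, r_n = 332.6 kN; R_n = 325.1 + 1·332.6 = 657.7 kN → 493 kN.
Block shear: A_gv = 1750, A_nv = 1204, A_nt = 378 mm²; R_n = min(0.6F_uA_nv, 0.6F_yA_gv) + U_bs·F_u·A_nt = 495.2 kN → 371 kN.
Bolt shear governs: 267 kN.

267 kN (bolt shear governs)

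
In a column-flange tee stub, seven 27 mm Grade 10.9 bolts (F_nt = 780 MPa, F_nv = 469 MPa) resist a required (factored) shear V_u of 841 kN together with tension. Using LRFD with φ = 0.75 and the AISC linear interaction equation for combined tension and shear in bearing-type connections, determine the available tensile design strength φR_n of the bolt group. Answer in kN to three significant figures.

A_b = π·27²/4 = 572.6 mm²; f_rv = 841 × 1000 / (7 × 572.6) = 209.8 MPa.
F'_nt = 1.3 F_nt − (F_nt / φF_nv) f_rv = 1.3·780 − (780/(0.75·469))·209.8 = 548.7 MPa, capped at F_nt → F'_nt = 548.7 MPa.
R_n = F'_nt · A_b · n = 548.7 × 572.6 × 7 / 1000 = 2199 kN.
Design strength φR_n = 0.75 × 2199 = 1650 kN.

1650 kN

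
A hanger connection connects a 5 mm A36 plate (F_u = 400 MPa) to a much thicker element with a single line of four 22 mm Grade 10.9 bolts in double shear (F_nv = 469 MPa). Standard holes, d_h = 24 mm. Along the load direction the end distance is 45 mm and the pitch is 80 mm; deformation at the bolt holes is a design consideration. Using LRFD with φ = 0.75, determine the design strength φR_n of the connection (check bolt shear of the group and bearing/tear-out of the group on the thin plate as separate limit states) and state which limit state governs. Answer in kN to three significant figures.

297 kN (bearing governs)

Bolt shear: A_b = π·22²/4 = 380.1 mm²; R_n = 469 × 380.1 × 4 × 2 / 1000 = 1426 kN → 0.75 × 1426 = 1070 kN.
Bearing (1.2 l_c t F_u ≤ 2.4 d t F_u): upper limit = 2.4·22·5·400 / 1000 = 105.6 kN.
  Edge l_c = 45 − 24/2 = 33 → r_n = 79.2 kN; interior l_c = 80 − 24 = 56 → r_n = 105.6 kN.
  R_n,bearing = 1·79.2 + 3·105.6 = 396 kN → 0.75 × 396 = 297 kN.
Bearing governs: 297 kN.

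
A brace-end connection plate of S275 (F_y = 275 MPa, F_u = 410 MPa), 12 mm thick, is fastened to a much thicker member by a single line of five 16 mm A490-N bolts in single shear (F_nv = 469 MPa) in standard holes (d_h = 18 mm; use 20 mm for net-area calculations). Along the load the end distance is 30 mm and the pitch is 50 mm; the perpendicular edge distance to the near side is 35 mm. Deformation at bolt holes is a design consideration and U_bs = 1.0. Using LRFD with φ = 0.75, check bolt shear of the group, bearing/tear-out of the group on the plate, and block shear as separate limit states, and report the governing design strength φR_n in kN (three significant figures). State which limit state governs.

354 kN (bolt shear governs)

Bolt shear: A_b = π·16²/4 = 201.1 mm²; R_n = 469 × 201.1 × 5 × 1 / 1000 = 471.5 kN → 0.75 × 471.5 = 354 kN.
Bearing: edge l_c = 21, r_n = 124 kN; interior l_c = 32, r_n = 188.9 kN; R_n = 124 + 4·188.9 = 879.7 kN → 660 kN.
Block shear: A_gv = 2760, A_nv = 1680, A_nt = 300 mm²; R_n = min(0.6F_uA_nv, 0.6F_yA_gv) + U_bs·F_u·A_nt = 536.3 kN → 402 kN.
Bolt shear governs: 354 kN.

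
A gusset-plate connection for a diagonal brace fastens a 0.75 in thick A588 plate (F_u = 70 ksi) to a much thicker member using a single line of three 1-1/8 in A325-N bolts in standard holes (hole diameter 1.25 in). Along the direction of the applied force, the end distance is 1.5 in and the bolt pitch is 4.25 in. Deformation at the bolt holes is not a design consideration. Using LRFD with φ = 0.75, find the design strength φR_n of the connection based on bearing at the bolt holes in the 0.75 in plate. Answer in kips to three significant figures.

317 kips

Per bolt r_n = 1.5 l_c t F_u ≤ 3.0 d t F_u; upper limit = 3.0 × 1.125 × 0.75 × 70 = 177.2 kips.
Edge bolt: l_c = 1.5 − 1.25/2 = 0.875 in → 1.5 × 0.875 × 0.75 × 70 = 68.91 → r_n = 68.91 kips.
Interior bolts: l_c = 4.25 − 1.25 = 3 in → 1.5 × 3 × 0.75 × 70 = 236.2 → r_n = 177.2 kips.
R_n = 1 × 68.91 + 2 × 177.2 = 423.3 kips.
Design strength φR_n = 0.75 × 423.3 = 317 kips.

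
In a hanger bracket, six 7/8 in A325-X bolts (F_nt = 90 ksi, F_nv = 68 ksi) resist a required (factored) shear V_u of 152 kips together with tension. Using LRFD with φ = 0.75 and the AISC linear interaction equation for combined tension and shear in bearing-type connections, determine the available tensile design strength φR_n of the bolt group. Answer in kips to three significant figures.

A_b = π·0.875²/4 = 0.6013 in²; f_rv = 152 / (6 × 0.6013) = 42.13 ksi.
F'_nt = 1.3 F_nt − (F_nt / φF_nv) f_rv = 1.3·90 − (90/(0.75·68))·42.13 = 42.65 ksi, capped at F_nt → F'_nt = 42.65 ksi.
R_n = F'_nt · A_b · n = 42.65 × 0.6013 × 6 = 153.9 kips.
Design strength φR_n = 0.75 × 153.9 = 115 kips.

115 kips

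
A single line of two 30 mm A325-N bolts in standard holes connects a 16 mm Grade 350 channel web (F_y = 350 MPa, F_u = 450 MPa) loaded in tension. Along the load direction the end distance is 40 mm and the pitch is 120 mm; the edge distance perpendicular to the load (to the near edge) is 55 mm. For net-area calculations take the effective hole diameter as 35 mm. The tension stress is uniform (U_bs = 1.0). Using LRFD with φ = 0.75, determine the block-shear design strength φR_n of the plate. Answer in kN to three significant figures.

Shear plane L_v = 40 + 1·120 = 160 mm; A_gv = 160 × 16 = 2560 mm².
A_nv = (160 − 1.5·35) × 16 = 1720 mm².
A_nt = (55 − 0.5·35) × 16 = 600 mm².
0.6 F_u A_nv = 464.4 kN; 0.6 F_y A_gv = 537.6 kN → shear rupture governs the shear term.
R_n = 464.4 + 1.0 × 450 × 600 / 1000 = 734.4 kN.
Design strength φR_n = 0.75 × 734.4 = 551 kN.

551 kN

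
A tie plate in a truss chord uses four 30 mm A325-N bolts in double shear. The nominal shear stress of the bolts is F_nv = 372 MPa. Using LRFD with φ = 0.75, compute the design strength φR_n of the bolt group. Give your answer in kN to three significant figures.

1580 kN

A_b = π × 30² / 4 = 706.9 mm².
R_n = F_nv · A_b · n · n_s = 372 × 706.9 × 4 × 2 / 1000 = 2104 kN.
Design strength φR_n = 0.75 × 2104 = 1580 kN.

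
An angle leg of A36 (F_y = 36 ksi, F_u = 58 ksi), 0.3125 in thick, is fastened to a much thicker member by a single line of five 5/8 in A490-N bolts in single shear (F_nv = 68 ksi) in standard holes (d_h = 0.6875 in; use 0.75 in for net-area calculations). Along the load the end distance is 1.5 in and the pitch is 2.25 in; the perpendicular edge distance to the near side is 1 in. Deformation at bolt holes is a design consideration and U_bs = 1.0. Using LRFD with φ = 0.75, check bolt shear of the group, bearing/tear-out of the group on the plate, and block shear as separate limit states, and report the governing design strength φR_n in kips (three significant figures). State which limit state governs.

61.7 kips (block shear governs)

Bolt shear: A_b = π·0.625²/4 = 0.3068 in²; R_n = 68 × 0.3068 × 5 × 1 = 104.3 kips → 0.75 × 104.3 = 78.2 kips.
Bearing: edge l_c = 1.156, r_n = 25.15 kips; interior l_c = 1.562, r_n = 27.19 kips; R_n = 25.15 + 4·27.19 = 133.9 kips → 100 kips.
Block shear: A_gv = 3.281, A_nv = 2.227, A_nt = 0.1953 in²; R_n = min(0.6F_uA_nv, 0.6F_yA_gv) + U_bs·F_u·A_nt = 82.2 kips → 61.7 kips.
Block shear governs: 61.7 kips.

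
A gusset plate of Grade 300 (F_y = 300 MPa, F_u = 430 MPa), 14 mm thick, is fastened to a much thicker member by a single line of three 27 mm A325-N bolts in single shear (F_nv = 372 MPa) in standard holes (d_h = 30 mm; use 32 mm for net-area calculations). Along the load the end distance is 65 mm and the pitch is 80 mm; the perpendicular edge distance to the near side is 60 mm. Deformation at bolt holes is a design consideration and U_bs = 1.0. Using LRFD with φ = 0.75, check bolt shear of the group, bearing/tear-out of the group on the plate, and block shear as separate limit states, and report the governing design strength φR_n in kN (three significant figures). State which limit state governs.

Bolt shear: A_b = π·27²/4 = 572.6 mm²; R_n = 372 × 572.6 × 3 × 1 / 1000 = 639 kN → 0.75 × 639 = 479 kN.
Bearing: edge l_c = 50, r_n = 361.2 kN; interior l_c = 50, r_n = 361.2 kN; R_n = 361.2 + 2·361.2 = 1084 kN → 813 kN.
Block shear: A_gv = 3150, A_nv = 2030, A_nt = 616 mm²; R_n = min(0.6F_uA_nv, 0.6F_yA_gv) + U_bs·F_u·A_nt = 788.6 kN → 591 kN.
Bolt shear governs: 479 kN.

479 kN (bolt shear governs)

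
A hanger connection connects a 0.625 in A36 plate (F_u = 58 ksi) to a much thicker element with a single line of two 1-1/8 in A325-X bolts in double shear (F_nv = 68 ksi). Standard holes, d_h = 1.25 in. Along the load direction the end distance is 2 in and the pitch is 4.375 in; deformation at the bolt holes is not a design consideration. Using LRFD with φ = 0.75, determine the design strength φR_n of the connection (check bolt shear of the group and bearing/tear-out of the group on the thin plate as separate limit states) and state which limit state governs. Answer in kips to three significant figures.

Bolt shear: A_b = π·1.125²/4 = 0.994 in²; R_n = 68 × 0.994 × 2 × 2 = 270.4 kips → 0.75 × 270.4 = 203 kips.
Bearing (1.5 l_c t F_u ≤ 3.0 d t F_u): upper limit = 3.0·1.125·0.625·58 = 122.3 kips.
  Edge l_c = 2 − 1.25/2 = 1.375 → r_n = 74.77 kips; interior l_c = 4.375 − 1.25 = 3.125 → r_n = 122.3 kips.
  R_n,bearing = 1·74.77 + 1·122.3 = 197.1 kips → 0.75 × 197.1 = 148 kips.
Bearing governs: 148 kips.

148 kips (bearing governs)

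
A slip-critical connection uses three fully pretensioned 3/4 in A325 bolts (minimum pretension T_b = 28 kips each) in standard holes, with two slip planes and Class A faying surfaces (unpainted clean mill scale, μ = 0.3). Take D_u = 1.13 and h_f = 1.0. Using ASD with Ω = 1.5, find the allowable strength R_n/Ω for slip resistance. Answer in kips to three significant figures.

38 kips

R_n = μ · D_u · h_f · T_b · n_s · n_b = 0.3 × 1.13 × 1.0 × 28 × 2 × 3 = 56.95 kips.
Allowable strength R_n/Ω = 56.95 / 1.5 = 38 kips.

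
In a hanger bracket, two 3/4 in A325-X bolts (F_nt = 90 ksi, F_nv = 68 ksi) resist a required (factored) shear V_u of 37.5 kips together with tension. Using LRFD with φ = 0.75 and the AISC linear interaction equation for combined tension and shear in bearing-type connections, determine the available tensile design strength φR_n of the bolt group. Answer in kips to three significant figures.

27.9 kips

A_b = π·0.75²/4 = 0.4418 in²; f_rv = 37.5 / (2 × 0.4418) = 42.44 ksi.
F'_nt = 1.3 F_nt − (F_nt / φF_nv) f_rv = 1.3·90 − (90/(0.75·68))·42.44 = 42.1 ksi, capped at F_nt → F'_nt = 42.1 ksi.
R_n = F'_nt · A_b · n = 42.1 × 0.4418 × 2 = 37.2 kips.
Design strength φR_n = 0.75 × 37.2 = 27.9 kips.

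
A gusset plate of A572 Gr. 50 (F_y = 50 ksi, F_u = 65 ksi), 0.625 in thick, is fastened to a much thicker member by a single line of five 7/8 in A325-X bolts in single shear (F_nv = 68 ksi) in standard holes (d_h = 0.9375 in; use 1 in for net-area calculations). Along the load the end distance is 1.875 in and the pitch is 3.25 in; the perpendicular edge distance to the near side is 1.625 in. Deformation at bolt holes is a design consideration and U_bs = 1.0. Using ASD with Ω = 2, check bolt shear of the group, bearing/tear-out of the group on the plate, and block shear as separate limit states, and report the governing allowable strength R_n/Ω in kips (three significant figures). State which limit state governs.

Bolt shear: A_b = π·0.875²/4 = 0.6013 in²; R_n = 68 × 0.6013 × 5 × 1 = 204.4 kips → 204.4 / 2 = 102 kips.
Bearing: edge l_c = 1.406, r_n = 68.55 kips; interior l_c = 2.312, r_n = 85.31 kips; R_n = 68.55 + 4·85.31 = 409.8 kips → 205 kips.
Block shear: A_gv = 9.297, A_nv = 6.484, A_nt = 0.7031 in²; R_n = min(0.6F_uA_nv, 0.6F_yA_gv) + U_bs·F_u·A_nt = 298.6 kips → 149 kips.
Bolt shear governs: 102 kips.

102 kips (bolt shear governs)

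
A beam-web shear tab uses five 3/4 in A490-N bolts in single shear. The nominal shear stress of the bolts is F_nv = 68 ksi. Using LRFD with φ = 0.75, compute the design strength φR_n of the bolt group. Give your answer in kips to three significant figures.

A_b = π × 0.75² / 4 = 0.4418 in².
R_n = F_nv · A_b · n · n_s = 68 × 0.4418 × 5 × 1 = 150.2 kips.
Design strength φR_n = 0.75 × 150.2 = 113 kips.

113 kips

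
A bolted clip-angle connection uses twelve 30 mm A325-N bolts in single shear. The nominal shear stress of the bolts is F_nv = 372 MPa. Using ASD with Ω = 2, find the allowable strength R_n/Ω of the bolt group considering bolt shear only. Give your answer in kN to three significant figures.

A_b = π × 30² / 4 = 706.9 mm².
R_n = F_nv · A_b · n · n_s = 372 × 706.9 × 12 × 1 / 1000 = 3155 kN.
Allowable strength R_n/Ω = 3155 / 2 = 1580 kN.

1580 kN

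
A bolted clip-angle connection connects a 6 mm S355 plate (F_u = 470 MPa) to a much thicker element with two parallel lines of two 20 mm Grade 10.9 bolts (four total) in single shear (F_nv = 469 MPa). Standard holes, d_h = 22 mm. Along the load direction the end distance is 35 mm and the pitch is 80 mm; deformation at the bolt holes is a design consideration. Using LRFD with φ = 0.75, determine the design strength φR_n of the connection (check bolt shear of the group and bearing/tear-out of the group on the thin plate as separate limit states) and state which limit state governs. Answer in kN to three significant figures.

Bolt shear: A_b = π·20²/4 = 314.2 mm²; R_n = 469 × 314.2 × 4 × 1 / 1000 = 589.4 kN → 0.75 × 589.4 = 442 kN.
Bearing (1.2 l_c t F_u ≤ 2.4 d t F_u): upper limit = 2.4·20·6·470 / 1000 = 135.4 kN.
  Edge l_c = 35 − 22/2 = 24 → r_n = 81.22 kN; interior l_c = 80 − 22 = 58 → r_n = 135.4 kN.
  R_n,bearing = 2·81.22 + 2·135.4 = 433.2 kN → 0.75 × 433.2 = 325 kN.
Bearing governs: 325 kN.

325 kN (bearing governs)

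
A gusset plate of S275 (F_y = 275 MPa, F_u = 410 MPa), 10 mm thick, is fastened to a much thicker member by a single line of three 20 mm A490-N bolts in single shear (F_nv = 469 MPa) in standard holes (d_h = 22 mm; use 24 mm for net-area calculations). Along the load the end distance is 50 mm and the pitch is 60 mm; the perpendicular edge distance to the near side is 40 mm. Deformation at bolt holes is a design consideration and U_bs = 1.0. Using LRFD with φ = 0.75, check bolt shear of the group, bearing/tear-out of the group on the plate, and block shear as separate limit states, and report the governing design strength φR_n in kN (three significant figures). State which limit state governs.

Bolt shear: A_b = π·20²/4 = 314.2 mm²; R_n = 469 × 314.2 × 3 × 1 / 1000 = 442 kN → 0.75 × 442 = 332 kN.
Bearing: edge l_c = 39, r_n = 191.9 kN; interior l_c = 38, r_n = 187 kN; R_n = 191.9 + 2·187 = 565.8 kN → 424 kN.
Block shear: A_gv = 1700, A_nv = 1100, A_nt = 280 mm²; R_n = min(0.6F_uA_nv, 0.6F_yA_gv) + U_bs·F_u·A_nt = 385.4 kN → 289 kN.
Block shear governs: 289 kN.

289 kN (block shear governs)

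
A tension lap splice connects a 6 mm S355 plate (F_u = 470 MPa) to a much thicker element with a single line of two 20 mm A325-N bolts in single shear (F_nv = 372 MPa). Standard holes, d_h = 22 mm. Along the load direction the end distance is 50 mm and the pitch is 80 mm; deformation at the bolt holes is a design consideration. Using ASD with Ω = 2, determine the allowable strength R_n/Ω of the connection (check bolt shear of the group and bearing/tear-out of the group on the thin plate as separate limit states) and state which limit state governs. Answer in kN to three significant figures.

117 kN (bolt shear governs)

Bolt shear: A_b = π·20²/4 = 314.2 mm²; R_n = 372 × 314.2 × 2 × 1 / 1000 = 233.7 kN → 233.7 / 2 = 117 kN.
Bearing (1.2 l_c t F_u ≤ 2.4 d t F_u): upper limit = 2.4·20·6·470 / 1000 = 135.4 kN.
  Edge l_c = 50 − 22/2 = 39 → r_n = 132 kN; interior l_c = 80 − 22 = 58 → r_n = 135.4 kN.
  R_n,bearing = 1·132 + 1·135.4 = 267.3 kN → 267.3 / 2 = 134 kN.
Bolt shear governs: 117 kN.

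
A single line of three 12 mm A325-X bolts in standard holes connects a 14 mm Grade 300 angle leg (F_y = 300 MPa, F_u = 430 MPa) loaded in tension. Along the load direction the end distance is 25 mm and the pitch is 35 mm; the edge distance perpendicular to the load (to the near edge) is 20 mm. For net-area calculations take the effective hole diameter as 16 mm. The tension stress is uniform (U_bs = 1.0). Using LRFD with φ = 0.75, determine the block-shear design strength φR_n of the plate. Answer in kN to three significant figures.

Shear plane L_v = 25 + 2·35 = 95 mm; A_gv = 95 × 14 = 1330 mm².
A_nv = (95 − 2.5·16) × 14 = 770 mm².
A_nt = (20 − 0.5·16) × 14 = 168 mm².
0.6 F_u A_nv = 198.7 kN; 0.6 F_y A_gv = 239.4 kN → shear rupture governs the shear term.
R_n = 198.7 + 1.0 × 430 × 168 / 1000 = 270.9 kN.
Design strength φR_n = 0.75 × 270.9 = 203 kN.

203 kN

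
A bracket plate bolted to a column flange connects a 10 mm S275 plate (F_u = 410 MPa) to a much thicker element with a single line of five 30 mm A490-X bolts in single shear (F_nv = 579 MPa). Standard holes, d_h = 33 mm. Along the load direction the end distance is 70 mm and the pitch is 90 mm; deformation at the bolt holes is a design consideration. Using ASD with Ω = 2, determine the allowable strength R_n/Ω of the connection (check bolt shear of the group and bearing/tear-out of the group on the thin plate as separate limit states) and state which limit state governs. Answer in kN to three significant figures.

Bolt shear: A_b = π·30²/4 = 706.9 mm²; R_n = 579 × 706.9 × 5 × 1 / 1000 = 2046 kN → 2046 / 2 = 1020 kN.
Bearing (1.2 l_c t F_u ≤ 2.4 d t F_u): upper limit = 2.4·30·10·410 / 1000 = 295.2 kN.
  Edge l_c = 70 − 33/2 = 53.5 → r_n = 263.2 kN; interior l_c = 90 − 33 = 57 → r_n = 280.4 kN.
  R_n,bearing = 1·263.2 + 4·280.4 = 1385 kN → 1385 / 2 = 692 kN.
Bearing governs: 692 kN.

692 kN (bearing governs)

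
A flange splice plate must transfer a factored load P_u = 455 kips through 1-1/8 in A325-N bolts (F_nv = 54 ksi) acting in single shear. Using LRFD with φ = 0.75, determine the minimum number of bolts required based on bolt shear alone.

12 bolts

A_b = π·1.125²/4 = 0.994 in².
Per-bolt design strength φR_n = 0.75 × 54 × 0.994 × 1 = 40.26 kips.
n ≥ 455 / 40.26 = 11.3 → use 12 bolts.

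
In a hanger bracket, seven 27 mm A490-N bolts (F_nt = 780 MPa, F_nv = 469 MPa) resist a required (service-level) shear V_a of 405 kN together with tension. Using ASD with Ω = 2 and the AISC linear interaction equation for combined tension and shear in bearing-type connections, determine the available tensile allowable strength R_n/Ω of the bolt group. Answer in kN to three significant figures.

A_b = π·27²/4 = 572.6 mm²; f_rv = 405 × 1000 / (7 × 572.6) = 101.1 MPa.
F'_nt = 1.3 F_nt − (Ω F_nt / F_nv) f_rv = 1.3·780 − (2·780/469)·101.1 = 677.9 MPa, capped at F_nt → F'_nt = 677.9 MPa.
R_n = F'_nt · A_b · n = 677.9 × 572.6 × 7 / 1000 = 2717 kN.
Allowable strength R_n/Ω = 2717 / 2 = 1360 kN.

1360 kN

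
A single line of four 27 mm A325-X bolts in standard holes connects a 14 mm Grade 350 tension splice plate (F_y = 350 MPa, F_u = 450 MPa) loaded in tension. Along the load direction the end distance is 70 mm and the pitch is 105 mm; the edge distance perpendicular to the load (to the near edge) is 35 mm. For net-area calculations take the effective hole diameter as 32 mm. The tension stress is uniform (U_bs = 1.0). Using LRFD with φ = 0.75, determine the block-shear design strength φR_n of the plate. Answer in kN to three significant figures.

864 kN

Shear plane L_v = 70 + 3·105 = 385 mm; A_gv = 385 × 14 = 5390 mm².
A_nv = (385 − 3.5·32) × 14 = 3822 mm².
A_nt = (35 − 0.5·32) × 14 = 266 mm².
0.6 F_u A_nv = 1032 kN; 0.6 F_y A_gv = 1132 kN → shear rupture governs the shear term.
R_n = 1032 + 1.0 × 450 × 266 / 1000 = 1152 kN.
Design strength φR_n = 0.75 × 1152 = 864 kN.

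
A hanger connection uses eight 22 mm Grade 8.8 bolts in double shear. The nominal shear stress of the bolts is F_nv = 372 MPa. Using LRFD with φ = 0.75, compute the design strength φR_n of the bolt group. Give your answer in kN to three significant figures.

1700 kN

A_b = π × 22² / 4 = 380.1 mm².
R_n = F_nv · A_b · n · n_s = 372 × 380.1 × 8 × 2 / 1000 = 2263 kN.
Design strength φR_n = 0.75 × 2263 = 1700 kN.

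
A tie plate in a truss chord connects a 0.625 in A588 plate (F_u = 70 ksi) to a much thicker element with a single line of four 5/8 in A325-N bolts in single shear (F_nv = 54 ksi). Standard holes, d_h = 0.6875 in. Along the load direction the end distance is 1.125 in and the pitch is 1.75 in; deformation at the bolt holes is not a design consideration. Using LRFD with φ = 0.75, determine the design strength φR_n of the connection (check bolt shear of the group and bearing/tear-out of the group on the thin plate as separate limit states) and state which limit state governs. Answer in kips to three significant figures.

Bolt shear: A_b = π·0.625²/4 = 0.3068 in²; R_n = 54 × 0.3068 × 4 × 1 = 66.27 kips → 0.75 × 66.27 = 49.7 kips.
Bearing (1.5 l_c t F_u ≤ 3.0 d t F_u): upper limit = 3.0·0.625·0.625·70 = 82.03 kips.
  Edge l_c = 1.125 − 0.6875/2 = 0.7812 → r_n = 51.27 kips; interior l_c = 1.75 − 0.6875 = 1.062 → r_n = 69.73 kips.
  R_n,bearing = 1·51.27 + 3·69.73 = 260.4 kips → 0.75 × 260.4 = 195 kips.
Bolt shear governs: 49.7 kips.

49.7 kips (bolt shear governs)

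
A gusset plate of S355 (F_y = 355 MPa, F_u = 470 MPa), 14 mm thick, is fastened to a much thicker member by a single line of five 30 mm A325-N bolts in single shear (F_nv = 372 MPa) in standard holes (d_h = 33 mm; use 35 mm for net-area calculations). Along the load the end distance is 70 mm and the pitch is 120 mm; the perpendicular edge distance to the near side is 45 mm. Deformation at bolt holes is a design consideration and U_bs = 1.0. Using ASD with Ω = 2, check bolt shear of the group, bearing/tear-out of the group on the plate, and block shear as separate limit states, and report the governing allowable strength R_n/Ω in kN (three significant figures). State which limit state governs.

Bolt shear: A_b = π·30²/4 = 706.9 mm²; R_n = 372 × 706.9 × 5 × 1 / 1000 = 1315 kN → 1315 / 2 = 657 kN.
Bearing: edge l_c = 53.5, r_n = 422.4 kN; interior l_c = 87, r_n = 473.8 kN; R_n = 422.4 + 4·473.8 = 2317 kN → 1160 kN.
Block shear: A_gv = 7700, A_nv = 5495, A_nt = 385 mm²; R_n = min(0.6F_uA_nv, 0.6F_yA_gv) + U_bs·F_u·A_nt = 1731 kN → 865 kN.
Bolt shear governs: 657 kN.

657 kN (bolt shear governs)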